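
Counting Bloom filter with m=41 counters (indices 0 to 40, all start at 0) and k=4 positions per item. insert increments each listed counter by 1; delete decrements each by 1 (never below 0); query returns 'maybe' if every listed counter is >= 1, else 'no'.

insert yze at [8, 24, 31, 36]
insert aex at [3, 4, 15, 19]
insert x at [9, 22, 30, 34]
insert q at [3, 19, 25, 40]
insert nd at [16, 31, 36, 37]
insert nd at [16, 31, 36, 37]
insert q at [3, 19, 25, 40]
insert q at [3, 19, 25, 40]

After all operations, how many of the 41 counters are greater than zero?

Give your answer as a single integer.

Answer: 16

Derivation:
Step 1: insert yze at [8, 24, 31, 36] -> counters=[0,0,0,0,0,0,0,0,1,0,0,0,0,0,0,0,0,0,0,0,0,0,0,0,1,0,0,0,0,0,0,1,0,0,0,0,1,0,0,0,0]
Step 2: insert aex at [3, 4, 15, 19] -> counters=[0,0,0,1,1,0,0,0,1,0,0,0,0,0,0,1,0,0,0,1,0,0,0,0,1,0,0,0,0,0,0,1,0,0,0,0,1,0,0,0,0]
Step 3: insert x at [9, 22, 30, 34] -> counters=[0,0,0,1,1,0,0,0,1,1,0,0,0,0,0,1,0,0,0,1,0,0,1,0,1,0,0,0,0,0,1,1,0,0,1,0,1,0,0,0,0]
Step 4: insert q at [3, 19, 25, 40] -> counters=[0,0,0,2,1,0,0,0,1,1,0,0,0,0,0,1,0,0,0,2,0,0,1,0,1,1,0,0,0,0,1,1,0,0,1,0,1,0,0,0,1]
Step 5: insert nd at [16, 31, 36, 37] -> counters=[0,0,0,2,1,0,0,0,1,1,0,0,0,0,0,1,1,0,0,2,0,0,1,0,1,1,0,0,0,0,1,2,0,0,1,0,2,1,0,0,1]
Step 6: insert nd at [16, 31, 36, 37] -> counters=[0,0,0,2,1,0,0,0,1,1,0,0,0,0,0,1,2,0,0,2,0,0,1,0,1,1,0,0,0,0,1,3,0,0,1,0,3,2,0,0,1]
Step 7: insert q at [3, 19, 25, 40] -> counters=[0,0,0,3,1,0,0,0,1,1,0,0,0,0,0,1,2,0,0,3,0,0,1,0,1,2,0,0,0,0,1,3,0,0,1,0,3,2,0,0,2]
Step 8: insert q at [3, 19, 25, 40] -> counters=[0,0,0,4,1,0,0,0,1,1,0,0,0,0,0,1,2,0,0,4,0,0,1,0,1,3,0,0,0,0,1,3,0,0,1,0,3,2,0,0,3]
Final counters=[0,0,0,4,1,0,0,0,1,1,0,0,0,0,0,1,2,0,0,4,0,0,1,0,1,3,0,0,0,0,1,3,0,0,1,0,3,2,0,0,3] -> 16 nonzero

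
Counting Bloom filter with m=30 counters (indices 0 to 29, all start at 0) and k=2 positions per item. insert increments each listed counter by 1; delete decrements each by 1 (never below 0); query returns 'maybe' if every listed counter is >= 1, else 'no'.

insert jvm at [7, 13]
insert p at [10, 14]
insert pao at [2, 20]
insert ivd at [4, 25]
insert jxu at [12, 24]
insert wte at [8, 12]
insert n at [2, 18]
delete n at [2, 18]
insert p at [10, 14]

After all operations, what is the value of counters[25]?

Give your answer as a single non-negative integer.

Answer: 1

Derivation:
Step 1: insert jvm at [7, 13] -> counters=[0,0,0,0,0,0,0,1,0,0,0,0,0,1,0,0,0,0,0,0,0,0,0,0,0,0,0,0,0,0]
Step 2: insert p at [10, 14] -> counters=[0,0,0,0,0,0,0,1,0,0,1,0,0,1,1,0,0,0,0,0,0,0,0,0,0,0,0,0,0,0]
Step 3: insert pao at [2, 20] -> counters=[0,0,1,0,0,0,0,1,0,0,1,0,0,1,1,0,0,0,0,0,1,0,0,0,0,0,0,0,0,0]
Step 4: insert ivd at [4, 25] -> counters=[0,0,1,0,1,0,0,1,0,0,1,0,0,1,1,0,0,0,0,0,1,0,0,0,0,1,0,0,0,0]
Step 5: insert jxu at [12, 24] -> counters=[0,0,1,0,1,0,0,1,0,0,1,0,1,1,1,0,0,0,0,0,1,0,0,0,1,1,0,0,0,0]
Step 6: insert wte at [8, 12] -> counters=[0,0,1,0,1,0,0,1,1,0,1,0,2,1,1,0,0,0,0,0,1,0,0,0,1,1,0,0,0,0]
Step 7: insert n at [2, 18] -> counters=[0,0,2,0,1,0,0,1,1,0,1,0,2,1,1,0,0,0,1,0,1,0,0,0,1,1,0,0,0,0]
Step 8: delete n at [2, 18] -> counters=[0,0,1,0,1,0,0,1,1,0,1,0,2,1,1,0,0,0,0,0,1,0,0,0,1,1,0,0,0,0]
Step 9: insert p at [10, 14] -> counters=[0,0,1,0,1,0,0,1,1,0,2,0,2,1,2,0,0,0,0,0,1,0,0,0,1,1,0,0,0,0]
Final counters=[0,0,1,0,1,0,0,1,1,0,2,0,2,1,2,0,0,0,0,0,1,0,0,0,1,1,0,0,0,0] -> counters[25]=1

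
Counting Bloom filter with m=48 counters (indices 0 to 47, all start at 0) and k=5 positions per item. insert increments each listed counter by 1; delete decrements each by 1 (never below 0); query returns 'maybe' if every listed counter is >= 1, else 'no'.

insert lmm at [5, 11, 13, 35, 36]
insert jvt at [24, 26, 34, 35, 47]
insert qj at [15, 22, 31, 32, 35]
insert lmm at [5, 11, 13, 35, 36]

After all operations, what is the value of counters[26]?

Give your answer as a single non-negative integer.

Step 1: insert lmm at [5, 11, 13, 35, 36] -> counters=[0,0,0,0,0,1,0,0,0,0,0,1,0,1,0,0,0,0,0,0,0,0,0,0,0,0,0,0,0,0,0,0,0,0,0,1,1,0,0,0,0,0,0,0,0,0,0,0]
Step 2: insert jvt at [24, 26, 34, 35, 47] -> counters=[0,0,0,0,0,1,0,0,0,0,0,1,0,1,0,0,0,0,0,0,0,0,0,0,1,0,1,0,0,0,0,0,0,0,1,2,1,0,0,0,0,0,0,0,0,0,0,1]
Step 3: insert qj at [15, 22, 31, 32, 35] -> counters=[0,0,0,0,0,1,0,0,0,0,0,1,0,1,0,1,0,0,0,0,0,0,1,0,1,0,1,0,0,0,0,1,1,0,1,3,1,0,0,0,0,0,0,0,0,0,0,1]
Step 4: insert lmm at [5, 11, 13, 35, 36] -> counters=[0,0,0,0,0,2,0,0,0,0,0,2,0,2,0,1,0,0,0,0,0,0,1,0,1,0,1,0,0,0,0,1,1,0,1,4,2,0,0,0,0,0,0,0,0,0,0,1]
Final counters=[0,0,0,0,0,2,0,0,0,0,0,2,0,2,0,1,0,0,0,0,0,0,1,0,1,0,1,0,0,0,0,1,1,0,1,4,2,0,0,0,0,0,0,0,0,0,0,1] -> counters[26]=1

Answer: 1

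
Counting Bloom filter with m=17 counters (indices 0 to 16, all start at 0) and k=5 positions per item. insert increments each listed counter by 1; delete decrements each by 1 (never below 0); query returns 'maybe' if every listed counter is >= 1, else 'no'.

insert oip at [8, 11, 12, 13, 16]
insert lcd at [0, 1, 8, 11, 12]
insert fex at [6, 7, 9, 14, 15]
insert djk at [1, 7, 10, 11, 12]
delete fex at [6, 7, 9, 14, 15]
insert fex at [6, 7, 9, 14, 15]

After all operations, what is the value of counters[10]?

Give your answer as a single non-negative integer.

Step 1: insert oip at [8, 11, 12, 13, 16] -> counters=[0,0,0,0,0,0,0,0,1,0,0,1,1,1,0,0,1]
Step 2: insert lcd at [0, 1, 8, 11, 12] -> counters=[1,1,0,0,0,0,0,0,2,0,0,2,2,1,0,0,1]
Step 3: insert fex at [6, 7, 9, 14, 15] -> counters=[1,1,0,0,0,0,1,1,2,1,0,2,2,1,1,1,1]
Step 4: insert djk at [1, 7, 10, 11, 12] -> counters=[1,2,0,0,0,0,1,2,2,1,1,3,3,1,1,1,1]
Step 5: delete fex at [6, 7, 9, 14, 15] -> counters=[1,2,0,0,0,0,0,1,2,0,1,3,3,1,0,0,1]
Step 6: insert fex at [6, 7, 9, 14, 15] -> counters=[1,2,0,0,0,0,1,2,2,1,1,3,3,1,1,1,1]
Final counters=[1,2,0,0,0,0,1,2,2,1,1,3,3,1,1,1,1] -> counters[10]=1

Answer: 1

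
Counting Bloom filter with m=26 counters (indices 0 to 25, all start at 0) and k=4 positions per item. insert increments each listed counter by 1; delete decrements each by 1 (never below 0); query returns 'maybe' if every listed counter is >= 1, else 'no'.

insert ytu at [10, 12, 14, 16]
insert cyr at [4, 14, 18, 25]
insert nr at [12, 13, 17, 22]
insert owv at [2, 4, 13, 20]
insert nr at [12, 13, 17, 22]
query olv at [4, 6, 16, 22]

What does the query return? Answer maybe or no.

Answer: no

Derivation:
Step 1: insert ytu at [10, 12, 14, 16] -> counters=[0,0,0,0,0,0,0,0,0,0,1,0,1,0,1,0,1,0,0,0,0,0,0,0,0,0]
Step 2: insert cyr at [4, 14, 18, 25] -> counters=[0,0,0,0,1,0,0,0,0,0,1,0,1,0,2,0,1,0,1,0,0,0,0,0,0,1]
Step 3: insert nr at [12, 13, 17, 22] -> counters=[0,0,0,0,1,0,0,0,0,0,1,0,2,1,2,0,1,1,1,0,0,0,1,0,0,1]
Step 4: insert owv at [2, 4, 13, 20] -> counters=[0,0,1,0,2,0,0,0,0,0,1,0,2,2,2,0,1,1,1,0,1,0,1,0,0,1]
Step 5: insert nr at [12, 13, 17, 22] -> counters=[0,0,1,0,2,0,0,0,0,0,1,0,3,3,2,0,1,2,1,0,1,0,2,0,0,1]
Query olv: check counters[4]=2 counters[6]=0 counters[16]=1 counters[22]=2 -> no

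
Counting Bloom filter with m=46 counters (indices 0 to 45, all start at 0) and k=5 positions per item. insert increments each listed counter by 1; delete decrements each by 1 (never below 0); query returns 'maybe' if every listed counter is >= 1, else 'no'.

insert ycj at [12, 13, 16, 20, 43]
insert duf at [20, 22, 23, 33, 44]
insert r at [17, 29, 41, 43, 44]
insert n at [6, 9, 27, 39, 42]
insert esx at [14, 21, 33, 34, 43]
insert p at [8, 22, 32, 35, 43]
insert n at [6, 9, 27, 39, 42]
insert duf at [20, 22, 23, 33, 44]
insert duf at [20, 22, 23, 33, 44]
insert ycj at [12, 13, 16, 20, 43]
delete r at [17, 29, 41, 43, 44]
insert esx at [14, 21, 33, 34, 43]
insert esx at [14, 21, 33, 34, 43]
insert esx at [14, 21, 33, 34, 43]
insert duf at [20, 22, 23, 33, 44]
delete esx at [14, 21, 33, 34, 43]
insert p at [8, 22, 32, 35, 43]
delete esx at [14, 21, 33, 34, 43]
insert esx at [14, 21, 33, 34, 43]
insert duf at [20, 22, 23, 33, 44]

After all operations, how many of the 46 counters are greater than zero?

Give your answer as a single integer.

Step 1: insert ycj at [12, 13, 16, 20, 43] -> counters=[0,0,0,0,0,0,0,0,0,0,0,0,1,1,0,0,1,0,0,0,1,0,0,0,0,0,0,0,0,0,0,0,0,0,0,0,0,0,0,0,0,0,0,1,0,0]
Step 2: insert duf at [20, 22, 23, 33, 44] -> counters=[0,0,0,0,0,0,0,0,0,0,0,0,1,1,0,0,1,0,0,0,2,0,1,1,0,0,0,0,0,0,0,0,0,1,0,0,0,0,0,0,0,0,0,1,1,0]
Step 3: insert r at [17, 29, 41, 43, 44] -> counters=[0,0,0,0,0,0,0,0,0,0,0,0,1,1,0,0,1,1,0,0,2,0,1,1,0,0,0,0,0,1,0,0,0,1,0,0,0,0,0,0,0,1,0,2,2,0]
Step 4: insert n at [6, 9, 27, 39, 42] -> counters=[0,0,0,0,0,0,1,0,0,1,0,0,1,1,0,0,1,1,0,0,2,0,1,1,0,0,0,1,0,1,0,0,0,1,0,0,0,0,0,1,0,1,1,2,2,0]
Step 5: insert esx at [14, 21, 33, 34, 43] -> counters=[0,0,0,0,0,0,1,0,0,1,0,0,1,1,1,0,1,1,0,0,2,1,1,1,0,0,0,1,0,1,0,0,0,2,1,0,0,0,0,1,0,1,1,3,2,0]
Step 6: insert p at [8, 22, 32, 35, 43] -> counters=[0,0,0,0,0,0,1,0,1,1,0,0,1,1,1,0,1,1,0,0,2,1,2,1,0,0,0,1,0,1,0,0,1,2,1,1,0,0,0,1,0,1,1,4,2,0]
Step 7: insert n at [6, 9, 27, 39, 42] -> counters=[0,0,0,0,0,0,2,0,1,2,0,0,1,1,1,0,1,1,0,0,2,1,2,1,0,0,0,2,0,1,0,0,1,2,1,1,0,0,0,2,0,1,2,4,2,0]
Step 8: insert duf at [20, 22, 23, 33, 44] -> counters=[0,0,0,0,0,0,2,0,1,2,0,0,1,1,1,0,1,1,0,0,3,1,3,2,0,0,0,2,0,1,0,0,1,3,1,1,0,0,0,2,0,1,2,4,3,0]
Step 9: insert duf at [20, 22, 23, 33, 44] -> counters=[0,0,0,0,0,0,2,0,1,2,0,0,1,1,1,0,1,1,0,0,4,1,4,3,0,0,0,2,0,1,0,0,1,4,1,1,0,0,0,2,0,1,2,4,4,0]
Step 10: insert ycj at [12, 13, 16, 20, 43] -> counters=[0,0,0,0,0,0,2,0,1,2,0,0,2,2,1,0,2,1,0,0,5,1,4,3,0,0,0,2,0,1,0,0,1,4,1,1,0,0,0,2,0,1,2,5,4,0]
Step 11: delete r at [17, 29, 41, 43, 44] -> counters=[0,0,0,0,0,0,2,0,1,2,0,0,2,2,1,0,2,0,0,0,5,1,4,3,0,0,0,2,0,0,0,0,1,4,1,1,0,0,0,2,0,0,2,4,3,0]
Step 12: insert esx at [14, 21, 33, 34, 43] -> counters=[0,0,0,0,0,0,2,0,1,2,0,0,2,2,2,0,2,0,0,0,5,2,4,3,0,0,0,2,0,0,0,0,1,5,2,1,0,0,0,2,0,0,2,5,3,0]
Step 13: insert esx at [14, 21, 33, 34, 43] -> counters=[0,0,0,0,0,0,2,0,1,2,0,0,2,2,3,0,2,0,0,0,5,3,4,3,0,0,0,2,0,0,0,0,1,6,3,1,0,0,0,2,0,0,2,6,3,0]
Step 14: insert esx at [14, 21, 33, 34, 43] -> counters=[0,0,0,0,0,0,2,0,1,2,0,0,2,2,4,0,2,0,0,0,5,4,4,3,0,0,0,2,0,0,0,0,1,7,4,1,0,0,0,2,0,0,2,7,3,0]
Step 15: insert duf at [20, 22, 23, 33, 44] -> counters=[0,0,0,0,0,0,2,0,1,2,0,0,2,2,4,0,2,0,0,0,6,4,5,4,0,0,0,2,0,0,0,0,1,8,4,1,0,0,0,2,0,0,2,7,4,0]
Step 16: delete esx at [14, 21, 33, 34, 43] -> counters=[0,0,0,0,0,0,2,0,1,2,0,0,2,2,3,0,2,0,0,0,6,3,5,4,0,0,0,2,0,0,0,0,1,7,3,1,0,0,0,2,0,0,2,6,4,0]
Step 17: insert p at [8, 22, 32, 35, 43] -> counters=[0,0,0,0,0,0,2,0,2,2,0,0,2,2,3,0,2,0,0,0,6,3,6,4,0,0,0,2,0,0,0,0,2,7,3,2,0,0,0,2,0,0,2,7,4,0]
Step 18: delete esx at [14, 21, 33, 34, 43] -> counters=[0,0,0,0,0,0,2,0,2,2,0,0,2,2,2,0,2,0,0,0,6,2,6,4,0,0,0,2,0,0,0,0,2,6,2,2,0,0,0,2,0,0,2,6,4,0]
Step 19: insert esx at [14, 21, 33, 34, 43] -> counters=[0,0,0,0,0,0,2,0,2,2,0,0,2,2,3,0,2,0,0,0,6,3,6,4,0,0,0,2,0,0,0,0,2,7,3,2,0,0,0,2,0,0,2,7,4,0]
Step 20: insert duf at [20, 22, 23, 33, 44] -> counters=[0,0,0,0,0,0,2,0,2,2,0,0,2,2,3,0,2,0,0,0,7,3,7,5,0,0,0,2,0,0,0,0,2,8,3,2,0,0,0,2,0,0,2,7,5,0]
Final counters=[0,0,0,0,0,0,2,0,2,2,0,0,2,2,3,0,2,0,0,0,7,3,7,5,0,0,0,2,0,0,0,0,2,8,3,2,0,0,0,2,0,0,2,7,5,0] -> 20 nonzero

Answer: 20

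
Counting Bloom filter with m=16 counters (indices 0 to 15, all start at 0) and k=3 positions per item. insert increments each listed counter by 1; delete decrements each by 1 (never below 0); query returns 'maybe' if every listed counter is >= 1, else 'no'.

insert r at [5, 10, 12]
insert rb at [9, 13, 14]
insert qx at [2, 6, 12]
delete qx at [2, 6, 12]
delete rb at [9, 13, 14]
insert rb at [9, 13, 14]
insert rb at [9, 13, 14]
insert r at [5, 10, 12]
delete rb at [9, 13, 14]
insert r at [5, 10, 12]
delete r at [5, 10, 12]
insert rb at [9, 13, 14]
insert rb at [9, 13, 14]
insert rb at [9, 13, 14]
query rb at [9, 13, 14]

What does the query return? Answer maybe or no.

Answer: maybe

Derivation:
Step 1: insert r at [5, 10, 12] -> counters=[0,0,0,0,0,1,0,0,0,0,1,0,1,0,0,0]
Step 2: insert rb at [9, 13, 14] -> counters=[0,0,0,0,0,1,0,0,0,1,1,0,1,1,1,0]
Step 3: insert qx at [2, 6, 12] -> counters=[0,0,1,0,0,1,1,0,0,1,1,0,2,1,1,0]
Step 4: delete qx at [2, 6, 12] -> counters=[0,0,0,0,0,1,0,0,0,1,1,0,1,1,1,0]
Step 5: delete rb at [9, 13, 14] -> counters=[0,0,0,0,0,1,0,0,0,0,1,0,1,0,0,0]
Step 6: insert rb at [9, 13, 14] -> counters=[0,0,0,0,0,1,0,0,0,1,1,0,1,1,1,0]
Step 7: insert rb at [9, 13, 14] -> counters=[0,0,0,0,0,1,0,0,0,2,1,0,1,2,2,0]
Step 8: insert r at [5, 10, 12] -> counters=[0,0,0,0,0,2,0,0,0,2,2,0,2,2,2,0]
Step 9: delete rb at [9, 13, 14] -> counters=[0,0,0,0,0,2,0,0,0,1,2,0,2,1,1,0]
Step 10: insert r at [5, 10, 12] -> counters=[0,0,0,0,0,3,0,0,0,1,3,0,3,1,1,0]
Step 11: delete r at [5, 10, 12] -> counters=[0,0,0,0,0,2,0,0,0,1,2,0,2,1,1,0]
Step 12: insert rb at [9, 13, 14] -> counters=[0,0,0,0,0,2,0,0,0,2,2,0,2,2,2,0]
Step 13: insert rb at [9, 13, 14] -> counters=[0,0,0,0,0,2,0,0,0,3,2,0,2,3,3,0]
Step 14: insert rb at [9, 13, 14] -> counters=[0,0,0,0,0,2,0,0,0,4,2,0,2,4,4,0]
Query rb: check counters[9]=4 counters[13]=4 counters[14]=4 -> maybe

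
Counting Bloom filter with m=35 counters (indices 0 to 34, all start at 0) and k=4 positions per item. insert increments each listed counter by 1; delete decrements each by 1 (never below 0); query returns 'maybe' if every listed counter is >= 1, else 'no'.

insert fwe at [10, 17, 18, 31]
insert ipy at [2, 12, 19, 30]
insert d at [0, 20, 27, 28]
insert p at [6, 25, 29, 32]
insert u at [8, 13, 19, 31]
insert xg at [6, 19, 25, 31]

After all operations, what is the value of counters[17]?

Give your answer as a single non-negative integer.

Answer: 1

Derivation:
Step 1: insert fwe at [10, 17, 18, 31] -> counters=[0,0,0,0,0,0,0,0,0,0,1,0,0,0,0,0,0,1,1,0,0,0,0,0,0,0,0,0,0,0,0,1,0,0,0]
Step 2: insert ipy at [2, 12, 19, 30] -> counters=[0,0,1,0,0,0,0,0,0,0,1,0,1,0,0,0,0,1,1,1,0,0,0,0,0,0,0,0,0,0,1,1,0,0,0]
Step 3: insert d at [0, 20, 27, 28] -> counters=[1,0,1,0,0,0,0,0,0,0,1,0,1,0,0,0,0,1,1,1,1,0,0,0,0,0,0,1,1,0,1,1,0,0,0]
Step 4: insert p at [6, 25, 29, 32] -> counters=[1,0,1,0,0,0,1,0,0,0,1,0,1,0,0,0,0,1,1,1,1,0,0,0,0,1,0,1,1,1,1,1,1,0,0]
Step 5: insert u at [8, 13, 19, 31] -> counters=[1,0,1,0,0,0,1,0,1,0,1,0,1,1,0,0,0,1,1,2,1,0,0,0,0,1,0,1,1,1,1,2,1,0,0]
Step 6: insert xg at [6, 19, 25, 31] -> counters=[1,0,1,0,0,0,2,0,1,0,1,0,1,1,0,0,0,1,1,3,1,0,0,0,0,2,0,1,1,1,1,3,1,0,0]
Final counters=[1,0,1,0,0,0,2,0,1,0,1,0,1,1,0,0,0,1,1,3,1,0,0,0,0,2,0,1,1,1,1,3,1,0,0] -> counters[17]=1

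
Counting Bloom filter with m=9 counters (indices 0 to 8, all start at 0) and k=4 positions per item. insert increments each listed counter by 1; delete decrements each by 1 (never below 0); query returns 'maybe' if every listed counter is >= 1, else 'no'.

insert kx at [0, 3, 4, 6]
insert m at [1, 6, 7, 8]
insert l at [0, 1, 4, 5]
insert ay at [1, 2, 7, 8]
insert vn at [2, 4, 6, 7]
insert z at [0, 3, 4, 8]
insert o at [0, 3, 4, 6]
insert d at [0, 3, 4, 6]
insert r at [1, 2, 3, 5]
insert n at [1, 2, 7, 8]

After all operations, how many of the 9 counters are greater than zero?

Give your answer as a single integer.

Answer: 9

Derivation:
Step 1: insert kx at [0, 3, 4, 6] -> counters=[1,0,0,1,1,0,1,0,0]
Step 2: insert m at [1, 6, 7, 8] -> counters=[1,1,0,1,1,0,2,1,1]
Step 3: insert l at [0, 1, 4, 5] -> counters=[2,2,0,1,2,1,2,1,1]
Step 4: insert ay at [1, 2, 7, 8] -> counters=[2,3,1,1,2,1,2,2,2]
Step 5: insert vn at [2, 4, 6, 7] -> counters=[2,3,2,1,3,1,3,3,2]
Step 6: insert z at [0, 3, 4, 8] -> counters=[3,3,2,2,4,1,3,3,3]
Step 7: insert o at [0, 3, 4, 6] -> counters=[4,3,2,3,5,1,4,3,3]
Step 8: insert d at [0, 3, 4, 6] -> counters=[5,3,2,4,6,1,5,3,3]
Step 9: insert r at [1, 2, 3, 5] -> counters=[5,4,3,5,6,2,5,3,3]
Step 10: insert n at [1, 2, 7, 8] -> counters=[5,5,4,5,6,2,5,4,4]
Final counters=[5,5,4,5,6,2,5,4,4] -> 9 nonzero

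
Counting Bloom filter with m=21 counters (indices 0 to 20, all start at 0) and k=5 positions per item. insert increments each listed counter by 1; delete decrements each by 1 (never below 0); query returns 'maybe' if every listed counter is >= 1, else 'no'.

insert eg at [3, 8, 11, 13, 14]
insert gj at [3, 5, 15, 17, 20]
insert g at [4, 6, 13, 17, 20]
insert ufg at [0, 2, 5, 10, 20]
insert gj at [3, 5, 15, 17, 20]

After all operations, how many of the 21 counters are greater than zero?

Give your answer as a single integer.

Step 1: insert eg at [3, 8, 11, 13, 14] -> counters=[0,0,0,1,0,0,0,0,1,0,0,1,0,1,1,0,0,0,0,0,0]
Step 2: insert gj at [3, 5, 15, 17, 20] -> counters=[0,0,0,2,0,1,0,0,1,0,0,1,0,1,1,1,0,1,0,0,1]
Step 3: insert g at [4, 6, 13, 17, 20] -> counters=[0,0,0,2,1,1,1,0,1,0,0,1,0,2,1,1,0,2,0,0,2]
Step 4: insert ufg at [0, 2, 5, 10, 20] -> counters=[1,0,1,2,1,2,1,0,1,0,1,1,0,2,1,1,0,2,0,0,3]
Step 5: insert gj at [3, 5, 15, 17, 20] -> counters=[1,0,1,3,1,3,1,0,1,0,1,1,0,2,1,2,0,3,0,0,4]
Final counters=[1,0,1,3,1,3,1,0,1,0,1,1,0,2,1,2,0,3,0,0,4] -> 14 nonzero

Answer: 14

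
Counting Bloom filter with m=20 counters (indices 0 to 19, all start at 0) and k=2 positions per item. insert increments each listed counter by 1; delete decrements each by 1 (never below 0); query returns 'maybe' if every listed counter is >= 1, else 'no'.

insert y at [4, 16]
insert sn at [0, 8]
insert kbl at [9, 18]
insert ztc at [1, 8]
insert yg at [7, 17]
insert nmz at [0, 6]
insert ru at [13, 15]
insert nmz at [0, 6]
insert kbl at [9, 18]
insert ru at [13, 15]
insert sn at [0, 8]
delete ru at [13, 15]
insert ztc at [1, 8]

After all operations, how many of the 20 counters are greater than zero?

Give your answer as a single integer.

Answer: 12

Derivation:
Step 1: insert y at [4, 16] -> counters=[0,0,0,0,1,0,0,0,0,0,0,0,0,0,0,0,1,0,0,0]
Step 2: insert sn at [0, 8] -> counters=[1,0,0,0,1,0,0,0,1,0,0,0,0,0,0,0,1,0,0,0]
Step 3: insert kbl at [9, 18] -> counters=[1,0,0,0,1,0,0,0,1,1,0,0,0,0,0,0,1,0,1,0]
Step 4: insert ztc at [1, 8] -> counters=[1,1,0,0,1,0,0,0,2,1,0,0,0,0,0,0,1,0,1,0]
Step 5: insert yg at [7, 17] -> counters=[1,1,0,0,1,0,0,1,2,1,0,0,0,0,0,0,1,1,1,0]
Step 6: insert nmz at [0, 6] -> counters=[2,1,0,0,1,0,1,1,2,1,0,0,0,0,0,0,1,1,1,0]
Step 7: insert ru at [13, 15] -> counters=[2,1,0,0,1,0,1,1,2,1,0,0,0,1,0,1,1,1,1,0]
Step 8: insert nmz at [0, 6] -> counters=[3,1,0,0,1,0,2,1,2,1,0,0,0,1,0,1,1,1,1,0]
Step 9: insert kbl at [9, 18] -> counters=[3,1,0,0,1,0,2,1,2,2,0,0,0,1,0,1,1,1,2,0]
Step 10: insert ru at [13, 15] -> counters=[3,1,0,0,1,0,2,1,2,2,0,0,0,2,0,2,1,1,2,0]
Step 11: insert sn at [0, 8] -> counters=[4,1,0,0,1,0,2,1,3,2,0,0,0,2,0,2,1,1,2,0]
Step 12: delete ru at [13, 15] -> counters=[4,1,0,0,1,0,2,1,3,2,0,0,0,1,0,1,1,1,2,0]
Step 13: insert ztc at [1, 8] -> counters=[4,2,0,0,1,0,2,1,4,2,0,0,0,1,0,1,1,1,2,0]
Final counters=[4,2,0,0,1,0,2,1,4,2,0,0,0,1,0,1,1,1,2,0] -> 12 nonzero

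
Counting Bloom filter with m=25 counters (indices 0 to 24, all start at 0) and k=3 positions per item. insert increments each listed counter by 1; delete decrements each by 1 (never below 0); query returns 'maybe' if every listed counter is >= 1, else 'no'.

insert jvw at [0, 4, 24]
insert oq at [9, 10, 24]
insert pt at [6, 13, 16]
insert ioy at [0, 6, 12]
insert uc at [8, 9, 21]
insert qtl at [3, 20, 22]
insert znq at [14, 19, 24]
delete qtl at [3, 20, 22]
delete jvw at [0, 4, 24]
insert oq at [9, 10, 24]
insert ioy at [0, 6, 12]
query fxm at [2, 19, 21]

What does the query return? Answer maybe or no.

Step 1: insert jvw at [0, 4, 24] -> counters=[1,0,0,0,1,0,0,0,0,0,0,0,0,0,0,0,0,0,0,0,0,0,0,0,1]
Step 2: insert oq at [9, 10, 24] -> counters=[1,0,0,0,1,0,0,0,0,1,1,0,0,0,0,0,0,0,0,0,0,0,0,0,2]
Step 3: insert pt at [6, 13, 16] -> counters=[1,0,0,0,1,0,1,0,0,1,1,0,0,1,0,0,1,0,0,0,0,0,0,0,2]
Step 4: insert ioy at [0, 6, 12] -> counters=[2,0,0,0,1,0,2,0,0,1,1,0,1,1,0,0,1,0,0,0,0,0,0,0,2]
Step 5: insert uc at [8, 9, 21] -> counters=[2,0,0,0,1,0,2,0,1,2,1,0,1,1,0,0,1,0,0,0,0,1,0,0,2]
Step 6: insert qtl at [3, 20, 22] -> counters=[2,0,0,1,1,0,2,0,1,2,1,0,1,1,0,0,1,0,0,0,1,1,1,0,2]
Step 7: insert znq at [14, 19, 24] -> counters=[2,0,0,1,1,0,2,0,1,2,1,0,1,1,1,0,1,0,0,1,1,1,1,0,3]
Step 8: delete qtl at [3, 20, 22] -> counters=[2,0,0,0,1,0,2,0,1,2,1,0,1,1,1,0,1,0,0,1,0,1,0,0,3]
Step 9: delete jvw at [0, 4, 24] -> counters=[1,0,0,0,0,0,2,0,1,2,1,0,1,1,1,0,1,0,0,1,0,1,0,0,2]
Step 10: insert oq at [9, 10, 24] -> counters=[1,0,0,0,0,0,2,0,1,3,2,0,1,1,1,0,1,0,0,1,0,1,0,0,3]
Step 11: insert ioy at [0, 6, 12] -> counters=[2,0,0,0,0,0,3,0,1,3,2,0,2,1,1,0,1,0,0,1,0,1,0,0,3]
Query fxm: check counters[2]=0 counters[19]=1 counters[21]=1 -> no

Answer: no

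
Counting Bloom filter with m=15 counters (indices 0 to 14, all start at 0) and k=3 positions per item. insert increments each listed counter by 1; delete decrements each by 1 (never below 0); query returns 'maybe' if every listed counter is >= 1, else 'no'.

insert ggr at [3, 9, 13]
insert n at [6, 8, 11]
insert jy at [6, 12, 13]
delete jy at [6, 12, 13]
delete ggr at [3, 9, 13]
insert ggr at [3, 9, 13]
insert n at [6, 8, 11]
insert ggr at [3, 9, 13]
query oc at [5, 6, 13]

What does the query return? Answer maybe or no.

Step 1: insert ggr at [3, 9, 13] -> counters=[0,0,0,1,0,0,0,0,0,1,0,0,0,1,0]
Step 2: insert n at [6, 8, 11] -> counters=[0,0,0,1,0,0,1,0,1,1,0,1,0,1,0]
Step 3: insert jy at [6, 12, 13] -> counters=[0,0,0,1,0,0,2,0,1,1,0,1,1,2,0]
Step 4: delete jy at [6, 12, 13] -> counters=[0,0,0,1,0,0,1,0,1,1,0,1,0,1,0]
Step 5: delete ggr at [3, 9, 13] -> counters=[0,0,0,0,0,0,1,0,1,0,0,1,0,0,0]
Step 6: insert ggr at [3, 9, 13] -> counters=[0,0,0,1,0,0,1,0,1,1,0,1,0,1,0]
Step 7: insert n at [6, 8, 11] -> counters=[0,0,0,1,0,0,2,0,2,1,0,2,0,1,0]
Step 8: insert ggr at [3, 9, 13] -> counters=[0,0,0,2,0,0,2,0,2,2,0,2,0,2,0]
Query oc: check counters[5]=0 counters[6]=2 counters[13]=2 -> no

Answer: no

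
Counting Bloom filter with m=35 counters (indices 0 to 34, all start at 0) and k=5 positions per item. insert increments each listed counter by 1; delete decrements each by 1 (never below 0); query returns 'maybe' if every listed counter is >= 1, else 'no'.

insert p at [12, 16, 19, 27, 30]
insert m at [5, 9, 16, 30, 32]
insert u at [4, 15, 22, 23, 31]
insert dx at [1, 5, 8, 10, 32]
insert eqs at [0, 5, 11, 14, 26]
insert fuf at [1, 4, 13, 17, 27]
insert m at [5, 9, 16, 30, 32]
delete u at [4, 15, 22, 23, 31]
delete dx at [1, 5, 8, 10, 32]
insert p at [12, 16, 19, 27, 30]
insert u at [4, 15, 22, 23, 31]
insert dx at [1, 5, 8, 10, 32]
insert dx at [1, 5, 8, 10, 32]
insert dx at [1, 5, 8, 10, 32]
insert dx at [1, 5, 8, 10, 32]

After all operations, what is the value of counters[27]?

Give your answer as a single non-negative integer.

Answer: 3

Derivation:
Step 1: insert p at [12, 16, 19, 27, 30] -> counters=[0,0,0,0,0,0,0,0,0,0,0,0,1,0,0,0,1,0,0,1,0,0,0,0,0,0,0,1,0,0,1,0,0,0,0]
Step 2: insert m at [5, 9, 16, 30, 32] -> counters=[0,0,0,0,0,1,0,0,0,1,0,0,1,0,0,0,2,0,0,1,0,0,0,0,0,0,0,1,0,0,2,0,1,0,0]
Step 3: insert u at [4, 15, 22, 23, 31] -> counters=[0,0,0,0,1,1,0,0,0,1,0,0,1,0,0,1,2,0,0,1,0,0,1,1,0,0,0,1,0,0,2,1,1,0,0]
Step 4: insert dx at [1, 5, 8, 10, 32] -> counters=[0,1,0,0,1,2,0,0,1,1,1,0,1,0,0,1,2,0,0,1,0,0,1,1,0,0,0,1,0,0,2,1,2,0,0]
Step 5: insert eqs at [0, 5, 11, 14, 26] -> counters=[1,1,0,0,1,3,0,0,1,1,1,1,1,0,1,1,2,0,0,1,0,0,1,1,0,0,1,1,0,0,2,1,2,0,0]
Step 6: insert fuf at [1, 4, 13, 17, 27] -> counters=[1,2,0,0,2,3,0,0,1,1,1,1,1,1,1,1,2,1,0,1,0,0,1,1,0,0,1,2,0,0,2,1,2,0,0]
Step 7: insert m at [5, 9, 16, 30, 32] -> counters=[1,2,0,0,2,4,0,0,1,2,1,1,1,1,1,1,3,1,0,1,0,0,1,1,0,0,1,2,0,0,3,1,3,0,0]
Step 8: delete u at [4, 15, 22, 23, 31] -> counters=[1,2,0,0,1,4,0,0,1,2,1,1,1,1,1,0,3,1,0,1,0,0,0,0,0,0,1,2,0,0,3,0,3,0,0]
Step 9: delete dx at [1, 5, 8, 10, 32] -> counters=[1,1,0,0,1,3,0,0,0,2,0,1,1,1,1,0,3,1,0,1,0,0,0,0,0,0,1,2,0,0,3,0,2,0,0]
Step 10: insert p at [12, 16, 19, 27, 30] -> counters=[1,1,0,0,1,3,0,0,0,2,0,1,2,1,1,0,4,1,0,2,0,0,0,0,0,0,1,3,0,0,4,0,2,0,0]
Step 11: insert u at [4, 15, 22, 23, 31] -> counters=[1,1,0,0,2,3,0,0,0,2,0,1,2,1,1,1,4,1,0,2,0,0,1,1,0,0,1,3,0,0,4,1,2,0,0]
Step 12: insert dx at [1, 5, 8, 10, 32] -> counters=[1,2,0,0,2,4,0,0,1,2,1,1,2,1,1,1,4,1,0,2,0,0,1,1,0,0,1,3,0,0,4,1,3,0,0]
Step 13: insert dx at [1, 5, 8, 10, 32] -> counters=[1,3,0,0,2,5,0,0,2,2,2,1,2,1,1,1,4,1,0,2,0,0,1,1,0,0,1,3,0,0,4,1,4,0,0]
Step 14: insert dx at [1, 5, 8, 10, 32] -> counters=[1,4,0,0,2,6,0,0,3,2,3,1,2,1,1,1,4,1,0,2,0,0,1,1,0,0,1,3,0,0,4,1,5,0,0]
Step 15: insert dx at [1, 5, 8, 10, 32] -> counters=[1,5,0,0,2,7,0,0,4,2,4,1,2,1,1,1,4,1,0,2,0,0,1,1,0,0,1,3,0,0,4,1,6,0,0]
Final counters=[1,5,0,0,2,7,0,0,4,2,4,1,2,1,1,1,4,1,0,2,0,0,1,1,0,0,1,3,0,0,4,1,6,0,0] -> counters[27]=3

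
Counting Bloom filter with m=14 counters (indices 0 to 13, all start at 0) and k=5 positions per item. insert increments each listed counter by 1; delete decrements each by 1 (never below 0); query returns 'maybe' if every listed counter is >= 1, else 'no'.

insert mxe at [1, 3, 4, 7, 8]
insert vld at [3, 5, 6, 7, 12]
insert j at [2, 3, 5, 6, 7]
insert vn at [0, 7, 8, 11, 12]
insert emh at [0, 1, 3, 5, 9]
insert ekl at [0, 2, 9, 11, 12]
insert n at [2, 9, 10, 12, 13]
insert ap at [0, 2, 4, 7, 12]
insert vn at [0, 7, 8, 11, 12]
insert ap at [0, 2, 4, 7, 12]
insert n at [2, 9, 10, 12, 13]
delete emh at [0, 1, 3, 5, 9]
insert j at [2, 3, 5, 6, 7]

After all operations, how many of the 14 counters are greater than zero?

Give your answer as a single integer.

Step 1: insert mxe at [1, 3, 4, 7, 8] -> counters=[0,1,0,1,1,0,0,1,1,0,0,0,0,0]
Step 2: insert vld at [3, 5, 6, 7, 12] -> counters=[0,1,0,2,1,1,1,2,1,0,0,0,1,0]
Step 3: insert j at [2, 3, 5, 6, 7] -> counters=[0,1,1,3,1,2,2,3,1,0,0,0,1,0]
Step 4: insert vn at [0, 7, 8, 11, 12] -> counters=[1,1,1,3,1,2,2,4,2,0,0,1,2,0]
Step 5: insert emh at [0, 1, 3, 5, 9] -> counters=[2,2,1,4,1,3,2,4,2,1,0,1,2,0]
Step 6: insert ekl at [0, 2, 9, 11, 12] -> counters=[3,2,2,4,1,3,2,4,2,2,0,2,3,0]
Step 7: insert n at [2, 9, 10, 12, 13] -> counters=[3,2,3,4,1,3,2,4,2,3,1,2,4,1]
Step 8: insert ap at [0, 2, 4, 7, 12] -> counters=[4,2,4,4,2,3,2,5,2,3,1,2,5,1]
Step 9: insert vn at [0, 7, 8, 11, 12] -> counters=[5,2,4,4,2,3,2,6,3,3,1,3,6,1]
Step 10: insert ap at [0, 2, 4, 7, 12] -> counters=[6,2,5,4,3,3,2,7,3,3,1,3,7,1]
Step 11: insert n at [2, 9, 10, 12, 13] -> counters=[6,2,6,4,3,3,2,7,3,4,2,3,8,2]
Step 12: delete emh at [0, 1, 3, 5, 9] -> counters=[5,1,6,3,3,2,2,7,3,3,2,3,8,2]
Step 13: insert j at [2, 3, 5, 6, 7] -> counters=[5,1,7,4,3,3,3,8,3,3,2,3,8,2]
Final counters=[5,1,7,4,3,3,3,8,3,3,2,3,8,2] -> 14 nonzero

Answer: 14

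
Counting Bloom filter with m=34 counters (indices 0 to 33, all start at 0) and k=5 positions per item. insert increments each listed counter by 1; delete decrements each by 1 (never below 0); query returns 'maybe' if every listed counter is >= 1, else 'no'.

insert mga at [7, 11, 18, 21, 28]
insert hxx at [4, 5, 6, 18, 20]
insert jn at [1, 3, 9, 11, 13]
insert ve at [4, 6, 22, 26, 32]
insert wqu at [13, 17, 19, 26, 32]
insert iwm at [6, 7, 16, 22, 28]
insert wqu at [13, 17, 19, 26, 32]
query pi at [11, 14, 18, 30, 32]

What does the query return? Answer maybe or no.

Step 1: insert mga at [7, 11, 18, 21, 28] -> counters=[0,0,0,0,0,0,0,1,0,0,0,1,0,0,0,0,0,0,1,0,0,1,0,0,0,0,0,0,1,0,0,0,0,0]
Step 2: insert hxx at [4, 5, 6, 18, 20] -> counters=[0,0,0,0,1,1,1,1,0,0,0,1,0,0,0,0,0,0,2,0,1,1,0,0,0,0,0,0,1,0,0,0,0,0]
Step 3: insert jn at [1, 3, 9, 11, 13] -> counters=[0,1,0,1,1,1,1,1,0,1,0,2,0,1,0,0,0,0,2,0,1,1,0,0,0,0,0,0,1,0,0,0,0,0]
Step 4: insert ve at [4, 6, 22, 26, 32] -> counters=[0,1,0,1,2,1,2,1,0,1,0,2,0,1,0,0,0,0,2,0,1,1,1,0,0,0,1,0,1,0,0,0,1,0]
Step 5: insert wqu at [13, 17, 19, 26, 32] -> counters=[0,1,0,1,2,1,2,1,0,1,0,2,0,2,0,0,0,1,2,1,1,1,1,0,0,0,2,0,1,0,0,0,2,0]
Step 6: insert iwm at [6, 7, 16, 22, 28] -> counters=[0,1,0,1,2,1,3,2,0,1,0,2,0,2,0,0,1,1,2,1,1,1,2,0,0,0,2,0,2,0,0,0,2,0]
Step 7: insert wqu at [13, 17, 19, 26, 32] -> counters=[0,1,0,1,2,1,3,2,0,1,0,2,0,3,0,0,1,2,2,2,1,1,2,0,0,0,3,0,2,0,0,0,3,0]
Query pi: check counters[11]=2 counters[14]=0 counters[18]=2 counters[30]=0 counters[32]=3 -> no

Answer: no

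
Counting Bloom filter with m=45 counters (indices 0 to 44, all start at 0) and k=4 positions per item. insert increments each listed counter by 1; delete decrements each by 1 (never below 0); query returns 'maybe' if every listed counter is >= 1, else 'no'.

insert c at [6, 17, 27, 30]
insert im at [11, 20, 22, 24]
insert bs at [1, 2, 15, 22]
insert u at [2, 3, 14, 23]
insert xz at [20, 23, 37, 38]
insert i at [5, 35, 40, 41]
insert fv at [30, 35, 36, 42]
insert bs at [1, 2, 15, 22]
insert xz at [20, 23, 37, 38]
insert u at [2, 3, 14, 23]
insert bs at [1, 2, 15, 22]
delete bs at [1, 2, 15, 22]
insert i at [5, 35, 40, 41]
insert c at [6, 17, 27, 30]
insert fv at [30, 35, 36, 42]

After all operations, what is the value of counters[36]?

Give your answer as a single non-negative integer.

Answer: 2

Derivation:
Step 1: insert c at [6, 17, 27, 30] -> counters=[0,0,0,0,0,0,1,0,0,0,0,0,0,0,0,0,0,1,0,0,0,0,0,0,0,0,0,1,0,0,1,0,0,0,0,0,0,0,0,0,0,0,0,0,0]
Step 2: insert im at [11, 20, 22, 24] -> counters=[0,0,0,0,0,0,1,0,0,0,0,1,0,0,0,0,0,1,0,0,1,0,1,0,1,0,0,1,0,0,1,0,0,0,0,0,0,0,0,0,0,0,0,0,0]
Step 3: insert bs at [1, 2, 15, 22] -> counters=[0,1,1,0,0,0,1,0,0,0,0,1,0,0,0,1,0,1,0,0,1,0,2,0,1,0,0,1,0,0,1,0,0,0,0,0,0,0,0,0,0,0,0,0,0]
Step 4: insert u at [2, 3, 14, 23] -> counters=[0,1,2,1,0,0,1,0,0,0,0,1,0,0,1,1,0,1,0,0,1,0,2,1,1,0,0,1,0,0,1,0,0,0,0,0,0,0,0,0,0,0,0,0,0]
Step 5: insert xz at [20, 23, 37, 38] -> counters=[0,1,2,1,0,0,1,0,0,0,0,1,0,0,1,1,0,1,0,0,2,0,2,2,1,0,0,1,0,0,1,0,0,0,0,0,0,1,1,0,0,0,0,0,0]
Step 6: insert i at [5, 35, 40, 41] -> counters=[0,1,2,1,0,1,1,0,0,0,0,1,0,0,1,1,0,1,0,0,2,0,2,2,1,0,0,1,0,0,1,0,0,0,0,1,0,1,1,0,1,1,0,0,0]
Step 7: insert fv at [30, 35, 36, 42] -> counters=[0,1,2,1,0,1,1,0,0,0,0,1,0,0,1,1,0,1,0,0,2,0,2,2,1,0,0,1,0,0,2,0,0,0,0,2,1,1,1,0,1,1,1,0,0]
Step 8: insert bs at [1, 2, 15, 22] -> counters=[0,2,3,1,0,1,1,0,0,0,0,1,0,0,1,2,0,1,0,0,2,0,3,2,1,0,0,1,0,0,2,0,0,0,0,2,1,1,1,0,1,1,1,0,0]
Step 9: insert xz at [20, 23, 37, 38] -> counters=[0,2,3,1,0,1,1,0,0,0,0,1,0,0,1,2,0,1,0,0,3,0,3,3,1,0,0,1,0,0,2,0,0,0,0,2,1,2,2,0,1,1,1,0,0]
Step 10: insert u at [2, 3, 14, 23] -> counters=[0,2,4,2,0,1,1,0,0,0,0,1,0,0,2,2,0,1,0,0,3,0,3,4,1,0,0,1,0,0,2,0,0,0,0,2,1,2,2,0,1,1,1,0,0]
Step 11: insert bs at [1, 2, 15, 22] -> counters=[0,3,5,2,0,1,1,0,0,0,0,1,0,0,2,3,0,1,0,0,3,0,4,4,1,0,0,1,0,0,2,0,0,0,0,2,1,2,2,0,1,1,1,0,0]
Step 12: delete bs at [1, 2, 15, 22] -> counters=[0,2,4,2,0,1,1,0,0,0,0,1,0,0,2,2,0,1,0,0,3,0,3,4,1,0,0,1,0,0,2,0,0,0,0,2,1,2,2,0,1,1,1,0,0]
Step 13: insert i at [5, 35, 40, 41] -> counters=[0,2,4,2,0,2,1,0,0,0,0,1,0,0,2,2,0,1,0,0,3,0,3,4,1,0,0,1,0,0,2,0,0,0,0,3,1,2,2,0,2,2,1,0,0]
Step 14: insert c at [6, 17, 27, 30] -> counters=[0,2,4,2,0,2,2,0,0,0,0,1,0,0,2,2,0,2,0,0,3,0,3,4,1,0,0,2,0,0,3,0,0,0,0,3,1,2,2,0,2,2,1,0,0]
Step 15: insert fv at [30, 35, 36, 42] -> counters=[0,2,4,2,0,2,2,0,0,0,0,1,0,0,2,2,0,2,0,0,3,0,3,4,1,0,0,2,0,0,4,0,0,0,0,4,2,2,2,0,2,2,2,0,0]
Final counters=[0,2,4,2,0,2,2,0,0,0,0,1,0,0,2,2,0,2,0,0,3,0,3,4,1,0,0,2,0,0,4,0,0,0,0,4,2,2,2,0,2,2,2,0,0] -> counters[36]=2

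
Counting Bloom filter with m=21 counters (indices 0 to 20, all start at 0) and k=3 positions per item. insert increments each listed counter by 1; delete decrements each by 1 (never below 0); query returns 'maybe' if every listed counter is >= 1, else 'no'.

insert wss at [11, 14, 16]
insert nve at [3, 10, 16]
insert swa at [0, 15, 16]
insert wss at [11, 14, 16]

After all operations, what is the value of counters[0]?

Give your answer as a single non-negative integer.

Answer: 1

Derivation:
Step 1: insert wss at [11, 14, 16] -> counters=[0,0,0,0,0,0,0,0,0,0,0,1,0,0,1,0,1,0,0,0,0]
Step 2: insert nve at [3, 10, 16] -> counters=[0,0,0,1,0,0,0,0,0,0,1,1,0,0,1,0,2,0,0,0,0]
Step 3: insert swa at [0, 15, 16] -> counters=[1,0,0,1,0,0,0,0,0,0,1,1,0,0,1,1,3,0,0,0,0]
Step 4: insert wss at [11, 14, 16] -> counters=[1,0,0,1,0,0,0,0,0,0,1,2,0,0,2,1,4,0,0,0,0]
Final counters=[1,0,0,1,0,0,0,0,0,0,1,2,0,0,2,1,4,0,0,0,0] -> counters[0]=1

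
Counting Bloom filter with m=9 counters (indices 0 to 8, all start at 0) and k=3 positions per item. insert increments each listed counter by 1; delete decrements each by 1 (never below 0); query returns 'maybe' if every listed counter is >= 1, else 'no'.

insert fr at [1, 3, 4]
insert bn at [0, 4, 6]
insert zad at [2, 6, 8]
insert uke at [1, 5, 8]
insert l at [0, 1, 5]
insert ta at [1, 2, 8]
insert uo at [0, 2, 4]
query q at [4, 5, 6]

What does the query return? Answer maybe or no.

Answer: maybe

Derivation:
Step 1: insert fr at [1, 3, 4] -> counters=[0,1,0,1,1,0,0,0,0]
Step 2: insert bn at [0, 4, 6] -> counters=[1,1,0,1,2,0,1,0,0]
Step 3: insert zad at [2, 6, 8] -> counters=[1,1,1,1,2,0,2,0,1]
Step 4: insert uke at [1, 5, 8] -> counters=[1,2,1,1,2,1,2,0,2]
Step 5: insert l at [0, 1, 5] -> counters=[2,3,1,1,2,2,2,0,2]
Step 6: insert ta at [1, 2, 8] -> counters=[2,4,2,1,2,2,2,0,3]
Step 7: insert uo at [0, 2, 4] -> counters=[3,4,3,1,3,2,2,0,3]
Query q: check counters[4]=3 counters[5]=2 counters[6]=2 -> maybe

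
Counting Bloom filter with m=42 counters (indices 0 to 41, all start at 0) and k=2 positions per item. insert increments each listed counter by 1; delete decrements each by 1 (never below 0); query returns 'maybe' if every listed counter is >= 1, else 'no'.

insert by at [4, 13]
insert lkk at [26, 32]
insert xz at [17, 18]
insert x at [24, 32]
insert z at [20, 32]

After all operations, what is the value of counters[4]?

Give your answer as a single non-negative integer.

Step 1: insert by at [4, 13] -> counters=[0,0,0,0,1,0,0,0,0,0,0,0,0,1,0,0,0,0,0,0,0,0,0,0,0,0,0,0,0,0,0,0,0,0,0,0,0,0,0,0,0,0]
Step 2: insert lkk at [26, 32] -> counters=[0,0,0,0,1,0,0,0,0,0,0,0,0,1,0,0,0,0,0,0,0,0,0,0,0,0,1,0,0,0,0,0,1,0,0,0,0,0,0,0,0,0]
Step 3: insert xz at [17, 18] -> counters=[0,0,0,0,1,0,0,0,0,0,0,0,0,1,0,0,0,1,1,0,0,0,0,0,0,0,1,0,0,0,0,0,1,0,0,0,0,0,0,0,0,0]
Step 4: insert x at [24, 32] -> counters=[0,0,0,0,1,0,0,0,0,0,0,0,0,1,0,0,0,1,1,0,0,0,0,0,1,0,1,0,0,0,0,0,2,0,0,0,0,0,0,0,0,0]
Step 5: insert z at [20, 32] -> counters=[0,0,0,0,1,0,0,0,0,0,0,0,0,1,0,0,0,1,1,0,1,0,0,0,1,0,1,0,0,0,0,0,3,0,0,0,0,0,0,0,0,0]
Final counters=[0,0,0,0,1,0,0,0,0,0,0,0,0,1,0,0,0,1,1,0,1,0,0,0,1,0,1,0,0,0,0,0,3,0,0,0,0,0,0,0,0,0] -> counters[4]=1

Answer: 1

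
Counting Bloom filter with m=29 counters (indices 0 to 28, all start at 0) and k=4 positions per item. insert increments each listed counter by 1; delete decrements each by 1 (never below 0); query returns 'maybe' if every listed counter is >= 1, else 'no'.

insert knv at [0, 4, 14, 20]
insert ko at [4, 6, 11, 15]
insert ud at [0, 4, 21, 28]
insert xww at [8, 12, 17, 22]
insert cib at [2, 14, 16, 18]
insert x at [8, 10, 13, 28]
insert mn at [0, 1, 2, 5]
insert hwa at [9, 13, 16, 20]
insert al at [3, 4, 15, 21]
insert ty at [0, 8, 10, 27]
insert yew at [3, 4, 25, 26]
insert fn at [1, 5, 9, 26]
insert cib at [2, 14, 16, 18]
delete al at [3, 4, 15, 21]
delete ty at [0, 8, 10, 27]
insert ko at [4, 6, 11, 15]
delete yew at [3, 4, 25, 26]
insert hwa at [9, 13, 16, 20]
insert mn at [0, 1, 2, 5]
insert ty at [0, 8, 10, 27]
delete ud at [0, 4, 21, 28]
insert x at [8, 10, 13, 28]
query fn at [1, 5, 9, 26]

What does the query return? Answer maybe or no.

Step 1: insert knv at [0, 4, 14, 20] -> counters=[1,0,0,0,1,0,0,0,0,0,0,0,0,0,1,0,0,0,0,0,1,0,0,0,0,0,0,0,0]
Step 2: insert ko at [4, 6, 11, 15] -> counters=[1,0,0,0,2,0,1,0,0,0,0,1,0,0,1,1,0,0,0,0,1,0,0,0,0,0,0,0,0]
Step 3: insert ud at [0, 4, 21, 28] -> counters=[2,0,0,0,3,0,1,0,0,0,0,1,0,0,1,1,0,0,0,0,1,1,0,0,0,0,0,0,1]
Step 4: insert xww at [8, 12, 17, 22] -> counters=[2,0,0,0,3,0,1,0,1,0,0,1,1,0,1,1,0,1,0,0,1,1,1,0,0,0,0,0,1]
Step 5: insert cib at [2, 14, 16, 18] -> counters=[2,0,1,0,3,0,1,0,1,0,0,1,1,0,2,1,1,1,1,0,1,1,1,0,0,0,0,0,1]
Step 6: insert x at [8, 10, 13, 28] -> counters=[2,0,1,0,3,0,1,0,2,0,1,1,1,1,2,1,1,1,1,0,1,1,1,0,0,0,0,0,2]
Step 7: insert mn at [0, 1, 2, 5] -> counters=[3,1,2,0,3,1,1,0,2,0,1,1,1,1,2,1,1,1,1,0,1,1,1,0,0,0,0,0,2]
Step 8: insert hwa at [9, 13, 16, 20] -> counters=[3,1,2,0,3,1,1,0,2,1,1,1,1,2,2,1,2,1,1,0,2,1,1,0,0,0,0,0,2]
Step 9: insert al at [3, 4, 15, 21] -> counters=[3,1,2,1,4,1,1,0,2,1,1,1,1,2,2,2,2,1,1,0,2,2,1,0,0,0,0,0,2]
Step 10: insert ty at [0, 8, 10, 27] -> counters=[4,1,2,1,4,1,1,0,3,1,2,1,1,2,2,2,2,1,1,0,2,2,1,0,0,0,0,1,2]
Step 11: insert yew at [3, 4, 25, 26] -> counters=[4,1,2,2,5,1,1,0,3,1,2,1,1,2,2,2,2,1,1,0,2,2,1,0,0,1,1,1,2]
Step 12: insert fn at [1, 5, 9, 26] -> counters=[4,2,2,2,5,2,1,0,3,2,2,1,1,2,2,2,2,1,1,0,2,2,1,0,0,1,2,1,2]
Step 13: insert cib at [2, 14, 16, 18] -> counters=[4,2,3,2,5,2,1,0,3,2,2,1,1,2,3,2,3,1,2,0,2,2,1,0,0,1,2,1,2]
Step 14: delete al at [3, 4, 15, 21] -> counters=[4,2,3,1,4,2,1,0,3,2,2,1,1,2,3,1,3,1,2,0,2,1,1,0,0,1,2,1,2]
Step 15: delete ty at [0, 8, 10, 27] -> counters=[3,2,3,1,4,2,1,0,2,2,1,1,1,2,3,1,3,1,2,0,2,1,1,0,0,1,2,0,2]
Step 16: insert ko at [4, 6, 11, 15] -> counters=[3,2,3,1,5,2,2,0,2,2,1,2,1,2,3,2,3,1,2,0,2,1,1,0,0,1,2,0,2]
Step 17: delete yew at [3, 4, 25, 26] -> counters=[3,2,3,0,4,2,2,0,2,2,1,2,1,2,3,2,3,1,2,0,2,1,1,0,0,0,1,0,2]
Step 18: insert hwa at [9, 13, 16, 20] -> counters=[3,2,3,0,4,2,2,0,2,3,1,2,1,3,3,2,4,1,2,0,3,1,1,0,0,0,1,0,2]
Step 19: insert mn at [0, 1, 2, 5] -> counters=[4,3,4,0,4,3,2,0,2,3,1,2,1,3,3,2,4,1,2,0,3,1,1,0,0,0,1,0,2]
Step 20: insert ty at [0, 8, 10, 27] -> counters=[5,3,4,0,4,3,2,0,3,3,2,2,1,3,3,2,4,1,2,0,3,1,1,0,0,0,1,1,2]
Step 21: delete ud at [0, 4, 21, 28] -> counters=[4,3,4,0,3,3,2,0,3,3,2,2,1,3,3,2,4,1,2,0,3,0,1,0,0,0,1,1,1]
Step 22: insert x at [8, 10, 13, 28] -> counters=[4,3,4,0,3,3,2,0,4,3,3,2,1,4,3,2,4,1,2,0,3,0,1,0,0,0,1,1,2]
Query fn: check counters[1]=3 counters[5]=3 counters[9]=3 counters[26]=1 -> maybe

Answer: maybe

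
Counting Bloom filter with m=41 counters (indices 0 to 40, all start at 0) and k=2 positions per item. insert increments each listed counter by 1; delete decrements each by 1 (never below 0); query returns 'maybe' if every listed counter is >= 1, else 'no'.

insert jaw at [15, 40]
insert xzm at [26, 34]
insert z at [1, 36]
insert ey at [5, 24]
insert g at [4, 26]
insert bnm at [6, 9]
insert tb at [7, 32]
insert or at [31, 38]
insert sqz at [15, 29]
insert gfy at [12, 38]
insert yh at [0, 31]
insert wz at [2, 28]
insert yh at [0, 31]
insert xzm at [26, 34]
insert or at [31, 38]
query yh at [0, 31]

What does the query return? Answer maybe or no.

Step 1: insert jaw at [15, 40] -> counters=[0,0,0,0,0,0,0,0,0,0,0,0,0,0,0,1,0,0,0,0,0,0,0,0,0,0,0,0,0,0,0,0,0,0,0,0,0,0,0,0,1]
Step 2: insert xzm at [26, 34] -> counters=[0,0,0,0,0,0,0,0,0,0,0,0,0,0,0,1,0,0,0,0,0,0,0,0,0,0,1,0,0,0,0,0,0,0,1,0,0,0,0,0,1]
Step 3: insert z at [1, 36] -> counters=[0,1,0,0,0,0,0,0,0,0,0,0,0,0,0,1,0,0,0,0,0,0,0,0,0,0,1,0,0,0,0,0,0,0,1,0,1,0,0,0,1]
Step 4: insert ey at [5, 24] -> counters=[0,1,0,0,0,1,0,0,0,0,0,0,0,0,0,1,0,0,0,0,0,0,0,0,1,0,1,0,0,0,0,0,0,0,1,0,1,0,0,0,1]
Step 5: insert g at [4, 26] -> counters=[0,1,0,0,1,1,0,0,0,0,0,0,0,0,0,1,0,0,0,0,0,0,0,0,1,0,2,0,0,0,0,0,0,0,1,0,1,0,0,0,1]
Step 6: insert bnm at [6, 9] -> counters=[0,1,0,0,1,1,1,0,0,1,0,0,0,0,0,1,0,0,0,0,0,0,0,0,1,0,2,0,0,0,0,0,0,0,1,0,1,0,0,0,1]
Step 7: insert tb at [7, 32] -> counters=[0,1,0,0,1,1,1,1,0,1,0,0,0,0,0,1,0,0,0,0,0,0,0,0,1,0,2,0,0,0,0,0,1,0,1,0,1,0,0,0,1]
Step 8: insert or at [31, 38] -> counters=[0,1,0,0,1,1,1,1,0,1,0,0,0,0,0,1,0,0,0,0,0,0,0,0,1,0,2,0,0,0,0,1,1,0,1,0,1,0,1,0,1]
Step 9: insert sqz at [15, 29] -> counters=[0,1,0,0,1,1,1,1,0,1,0,0,0,0,0,2,0,0,0,0,0,0,0,0,1,0,2,0,0,1,0,1,1,0,1,0,1,0,1,0,1]
Step 10: insert gfy at [12, 38] -> counters=[0,1,0,0,1,1,1,1,0,1,0,0,1,0,0,2,0,0,0,0,0,0,0,0,1,0,2,0,0,1,0,1,1,0,1,0,1,0,2,0,1]
Step 11: insert yh at [0, 31] -> counters=[1,1,0,0,1,1,1,1,0,1,0,0,1,0,0,2,0,0,0,0,0,0,0,0,1,0,2,0,0,1,0,2,1,0,1,0,1,0,2,0,1]
Step 12: insert wz at [2, 28] -> counters=[1,1,1,0,1,1,1,1,0,1,0,0,1,0,0,2,0,0,0,0,0,0,0,0,1,0,2,0,1,1,0,2,1,0,1,0,1,0,2,0,1]
Step 13: insert yh at [0, 31] -> counters=[2,1,1,0,1,1,1,1,0,1,0,0,1,0,0,2,0,0,0,0,0,0,0,0,1,0,2,0,1,1,0,3,1,0,1,0,1,0,2,0,1]
Step 14: insert xzm at [26, 34] -> counters=[2,1,1,0,1,1,1,1,0,1,0,0,1,0,0,2,0,0,0,0,0,0,0,0,1,0,3,0,1,1,0,3,1,0,2,0,1,0,2,0,1]
Step 15: insert or at [31, 38] -> counters=[2,1,1,0,1,1,1,1,0,1,0,0,1,0,0,2,0,0,0,0,0,0,0,0,1,0,3,0,1,1,0,4,1,0,2,0,1,0,3,0,1]
Query yh: check counters[0]=2 counters[31]=4 -> maybe

Answer: maybe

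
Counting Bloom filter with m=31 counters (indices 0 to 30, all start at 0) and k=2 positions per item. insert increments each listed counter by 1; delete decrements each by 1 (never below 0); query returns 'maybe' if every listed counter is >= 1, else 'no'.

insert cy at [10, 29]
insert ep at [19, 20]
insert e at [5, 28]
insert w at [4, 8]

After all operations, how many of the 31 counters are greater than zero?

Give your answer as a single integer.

Step 1: insert cy at [10, 29] -> counters=[0,0,0,0,0,0,0,0,0,0,1,0,0,0,0,0,0,0,0,0,0,0,0,0,0,0,0,0,0,1,0]
Step 2: insert ep at [19, 20] -> counters=[0,0,0,0,0,0,0,0,0,0,1,0,0,0,0,0,0,0,0,1,1,0,0,0,0,0,0,0,0,1,0]
Step 3: insert e at [5, 28] -> counters=[0,0,0,0,0,1,0,0,0,0,1,0,0,0,0,0,0,0,0,1,1,0,0,0,0,0,0,0,1,1,0]
Step 4: insert w at [4, 8] -> counters=[0,0,0,0,1,1,0,0,1,0,1,0,0,0,0,0,0,0,0,1,1,0,0,0,0,0,0,0,1,1,0]
Final counters=[0,0,0,0,1,1,0,0,1,0,1,0,0,0,0,0,0,0,0,1,1,0,0,0,0,0,0,0,1,1,0] -> 8 nonzero

Answer: 8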